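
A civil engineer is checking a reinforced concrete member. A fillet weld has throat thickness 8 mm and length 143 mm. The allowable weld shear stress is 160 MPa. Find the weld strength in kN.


Strength = throat * length * allowable stress
= 8 * 143 * 160 N
= 183040 N
= 183.04 kN

183.04 kN


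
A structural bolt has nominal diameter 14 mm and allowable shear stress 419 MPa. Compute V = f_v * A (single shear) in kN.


A = pi * d^2 / 4 = pi * 14^2 / 4 = 153.938 mm^2
V = f_v * A / 1000 = 419 * 153.938 / 1000
= 64.5 kN

64.5 kN


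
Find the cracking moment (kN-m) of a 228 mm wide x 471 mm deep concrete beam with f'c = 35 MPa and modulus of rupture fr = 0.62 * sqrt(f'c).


fr = 0.62 * sqrt(35) = 0.62 * 5.9161 = 3.668 MPa
I = 228 * 471^3 / 12 = 1985255109.0 mm^4
y_t = 235.5 mm
M_cr = fr * I / y_t = 3.668 * 1985255109.0 / 235.5 N-mm
= 30.9208 kN-m

30.9208 kN-m


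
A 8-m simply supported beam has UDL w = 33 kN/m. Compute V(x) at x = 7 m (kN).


R_A = w * L / 2 = 33 * 8 / 2 = 132.0 kN
V(x) = R_A - w * x = 132.0 - 33 * 7
= -99.0 kN

-99.0 kN


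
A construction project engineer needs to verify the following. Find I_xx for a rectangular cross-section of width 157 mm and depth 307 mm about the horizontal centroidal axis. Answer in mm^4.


I = b * h^3 / 12
= 157 * 307^3 / 12
= 157 * 28934443 / 12
= 378558962.58 mm^4

378558962.58 mm^4


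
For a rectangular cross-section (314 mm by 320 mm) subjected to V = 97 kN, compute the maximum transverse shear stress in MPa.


A = b * h = 314 * 320 = 100480 mm^2
V = 97 kN = 97000.0 N
tau_max = 1.5 * V / A = 1.5 * 97000.0 / 100480
= 1.448 MPa

1.448 MPa


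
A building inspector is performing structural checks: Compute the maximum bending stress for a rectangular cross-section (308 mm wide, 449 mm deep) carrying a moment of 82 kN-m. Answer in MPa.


I = b * h^3 / 12 = 308 * 449^3 / 12 = 2323317124.33 mm^4
y = h / 2 = 449 / 2 = 224.5 mm
M = 82 kN-m = 82000000.0 N-mm
sigma = M * y / I = 82000000.0 * 224.5 / 2323317124.33
= 7.92 MPa

7.92 MPa


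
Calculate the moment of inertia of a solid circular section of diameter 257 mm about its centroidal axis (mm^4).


r = d / 2 = 257 / 2 = 128.5 mm
I = pi * r^4 / 4 = pi * 128.5^4 / 4
= 214142265.05 mm^4

214142265.05 mm^4


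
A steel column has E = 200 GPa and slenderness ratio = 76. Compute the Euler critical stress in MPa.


sigma_cr = pi^2 * E / lambda^2
= 9.8696 * 200000.0 / 76^2
= 9.8696 * 200000.0 / 5776
= 341.7453 MPa

341.7453 MPa


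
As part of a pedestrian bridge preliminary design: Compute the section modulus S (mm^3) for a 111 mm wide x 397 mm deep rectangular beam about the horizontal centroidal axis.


S = b * h^2 / 6
= 111 * 397^2 / 6
= 111 * 157609 / 6
= 2915766.5 mm^3

2915766.5 mm^3


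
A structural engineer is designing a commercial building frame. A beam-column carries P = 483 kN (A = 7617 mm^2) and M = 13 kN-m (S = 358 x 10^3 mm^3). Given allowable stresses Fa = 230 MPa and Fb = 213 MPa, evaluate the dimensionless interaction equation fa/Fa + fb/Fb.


f_a = P / A = 483000.0 / 7617 = 63.4108 MPa
f_b = M / S = 13000000.0 / 358000.0 = 36.3128 MPa
Ratio = f_a / Fa + f_b / Fb
= 63.4108 / 230 + 36.3128 / 213
= 0.4462 (dimensionless)

0.4462 (dimensionless)


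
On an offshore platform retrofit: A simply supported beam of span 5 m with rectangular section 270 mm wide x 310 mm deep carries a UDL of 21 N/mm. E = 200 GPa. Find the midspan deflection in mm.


I = 270 * 310^3 / 12 = 670297500.0 mm^4
L = 5000.0 mm, w = 21 N/mm, E = 200000.0 MPa
delta = 5 * w * L^4 / (384 * E * I)
= 5 * 21 * 5000.0^4 / (384 * 200000.0 * 670297500.0)
= 1.2748 mm

1.2748 mm


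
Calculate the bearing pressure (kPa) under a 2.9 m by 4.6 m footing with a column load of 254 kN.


A = 2.9 * 4.6 = 13.34 m^2
q = P / A = 254 / 13.34
= 19.0405 kPa

19.0405 kPa


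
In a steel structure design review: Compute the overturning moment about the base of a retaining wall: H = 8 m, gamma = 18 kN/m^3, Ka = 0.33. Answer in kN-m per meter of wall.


Pa = 0.5 * Ka * gamma * H^2
= 0.5 * 0.33 * 18 * 8^2
= 190.08 kN/m
Arm = H / 3 = 8 / 3 = 2.6667 m
Mo = Pa * arm = Pa * H / 3 = 190.08 * 8 / 3 = 506.88 kN-m/m

506.88 kN-m/m


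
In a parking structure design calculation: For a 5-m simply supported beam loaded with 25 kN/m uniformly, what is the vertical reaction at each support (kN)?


Total load = w * L = 25 * 5 = 125 kN
By symmetry, each reaction R = total / 2 = 125 / 2 = 62.5 kN

62.5 kN


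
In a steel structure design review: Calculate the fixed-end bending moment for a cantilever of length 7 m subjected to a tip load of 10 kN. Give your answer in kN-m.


For a cantilever with a point load at the free end:
M_max = P * L = 10 * 7 = 70 kN-m

70 kN-m


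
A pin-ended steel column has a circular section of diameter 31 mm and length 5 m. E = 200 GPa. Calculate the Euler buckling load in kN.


I = pi * d^4 / 64 = 45333.23 mm^4
L = 5000.0 mm
P_cr = pi^2 * E * I / L^2
= 9.8696 * 200000.0 * 45333.23 / 5000.0^2
= 3579.37 N = 3.5794 kN

3.5794 kN


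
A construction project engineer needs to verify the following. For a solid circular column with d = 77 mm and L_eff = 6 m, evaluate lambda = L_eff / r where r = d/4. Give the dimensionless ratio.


Radius of gyration r = d / 4 = 77 / 4 = 19.25 mm
L_eff = 6000.0 mm
Slenderness ratio = L / r = 6000.0 / 19.25 = 311.69 (dimensionless)

311.69 (dimensionless)


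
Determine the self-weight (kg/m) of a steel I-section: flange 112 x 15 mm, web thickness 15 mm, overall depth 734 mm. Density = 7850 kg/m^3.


A_flanges = 2 * 112 * 15 = 3360 mm^2
A_web = (734 - 2 * 15) * 15 = 10560 mm^2
A_total = 3360 + 10560 = 13920 mm^2 = 0.013920 m^2
Weight = rho * A = 7850 * 0.013920 = 109.272 kg/m

109.272 kg/m


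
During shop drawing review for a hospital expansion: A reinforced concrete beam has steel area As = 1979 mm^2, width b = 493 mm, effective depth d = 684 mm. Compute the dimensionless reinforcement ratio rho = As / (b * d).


rho = As / (b * d)
= 1979 / (493 * 684)
= 1979 / 337212
= 0.005869 (dimensionless)

0.005869 (dimensionless)


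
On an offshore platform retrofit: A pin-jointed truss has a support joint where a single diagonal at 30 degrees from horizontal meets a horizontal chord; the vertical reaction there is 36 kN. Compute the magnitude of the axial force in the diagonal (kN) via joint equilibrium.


At the joint, only the diagonal has a vertical component, so vertical equilibrium gives:
F * sin(30) = 36
F = 36 / sin(30)
= 36 / 0.5
= 72.0 kN

72.0 kN


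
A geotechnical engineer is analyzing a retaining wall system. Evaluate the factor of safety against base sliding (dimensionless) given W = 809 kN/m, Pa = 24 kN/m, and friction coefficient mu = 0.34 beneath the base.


Resisting force = mu * W = 0.34 * 809 = 275.06 kN/m
FOS = Resisting / Driving = 275.06 / 24
= 11.4608 (dimensionless)

11.4608 (dimensionless)


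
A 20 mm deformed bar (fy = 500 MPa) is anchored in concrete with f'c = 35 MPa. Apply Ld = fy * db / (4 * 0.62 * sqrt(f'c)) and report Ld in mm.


Ld = (fy * db) / (4 * 0.62 * sqrt(f'c))
= (500 * 20) / (4 * 0.62 * sqrt(35))
= 10000 / 14.6719
= 681.58 mm

681.58 mm


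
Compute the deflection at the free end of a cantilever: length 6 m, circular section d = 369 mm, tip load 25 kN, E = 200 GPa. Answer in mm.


I = pi * d^4 / 64 = pi * 369^4 / 64 = 910071184.05 mm^4
L = 6000.0 mm, P = 25000.0 N, E = 200000.0 MPa
delta = P * L^3 / (3 * E * I)
= 25000.0 * 6000.0^3 / (3 * 200000.0 * 910071184.05)
= 9.8893 mm

9.8893 mm


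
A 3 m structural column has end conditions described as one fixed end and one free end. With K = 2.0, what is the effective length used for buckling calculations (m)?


L_eff = K * L
= 2.0 * 3
= 6.0 m

6.0 m


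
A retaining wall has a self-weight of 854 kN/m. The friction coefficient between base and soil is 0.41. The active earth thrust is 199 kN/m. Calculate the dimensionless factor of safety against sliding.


Resisting force = mu * W = 0.41 * 854 = 350.14 kN/m
FOS = Resisting / Driving = 350.14 / 199
= 1.7595 (dimensionless)

1.7595 (dimensionless)


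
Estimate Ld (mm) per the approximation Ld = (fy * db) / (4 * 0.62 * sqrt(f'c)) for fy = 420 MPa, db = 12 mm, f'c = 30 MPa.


Ld = (fy * db) / (4 * 0.62 * sqrt(f'c))
= (420 * 12) / (4 * 0.62 * sqrt(30))
= 5040 / 13.5835
= 371.04 mm

371.04 mm


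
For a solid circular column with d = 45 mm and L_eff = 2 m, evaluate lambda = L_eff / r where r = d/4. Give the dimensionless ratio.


Radius of gyration r = d / 4 = 45 / 4 = 11.25 mm
L_eff = 2000.0 mm
Slenderness ratio = L / r = 2000.0 / 11.25 = 177.78 (dimensionless)

177.78 (dimensionless)


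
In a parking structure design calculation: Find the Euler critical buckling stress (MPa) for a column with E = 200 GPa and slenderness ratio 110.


sigma_cr = pi^2 * E / lambda^2
= 9.8696 * 200000.0 / 110^2
= 9.8696 * 200000.0 / 12100
= 163.134 MPa

163.134 MPa


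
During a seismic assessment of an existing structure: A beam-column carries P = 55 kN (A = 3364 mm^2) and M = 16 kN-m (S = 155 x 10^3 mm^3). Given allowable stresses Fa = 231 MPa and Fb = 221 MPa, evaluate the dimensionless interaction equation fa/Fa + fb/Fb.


f_a = P / A = 55000.0 / 3364 = 16.3496 MPa
f_b = M / S = 16000000.0 / 155000.0 = 103.2258 MPa
Ratio = f_a / Fa + f_b / Fb
= 16.3496 / 231 + 103.2258 / 221
= 0.5379 (dimensionless)

0.5379 (dimensionless)


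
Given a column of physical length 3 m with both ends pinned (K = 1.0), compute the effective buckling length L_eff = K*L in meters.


L_eff = K * L
= 1.0 * 3
= 3.0 m

3.0 m


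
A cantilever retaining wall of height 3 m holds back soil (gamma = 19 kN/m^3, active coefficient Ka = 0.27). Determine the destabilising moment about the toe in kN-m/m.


Pa = 0.5 * Ka * gamma * H^2
= 0.5 * 0.27 * 19 * 3^2
= 23.085 kN/m
Arm = H / 3 = 3 / 3 = 1.0 m
Mo = Pa * arm = Pa * H / 3 = 23.085 * 3 / 3 = 23.085 kN-m/m

23.085 kN-m/m


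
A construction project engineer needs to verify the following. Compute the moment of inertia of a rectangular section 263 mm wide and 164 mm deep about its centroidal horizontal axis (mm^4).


I = b * h^3 / 12
= 263 * 164^3 / 12
= 263 * 4410944 / 12
= 96673189.33 mm^4

96673189.33 mm^4


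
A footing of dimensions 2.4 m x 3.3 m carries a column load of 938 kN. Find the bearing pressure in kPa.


A = 2.4 * 3.3 = 7.92 m^2
q = P / A = 938 / 7.92
= 118.4343 kPa

118.4343 kPa


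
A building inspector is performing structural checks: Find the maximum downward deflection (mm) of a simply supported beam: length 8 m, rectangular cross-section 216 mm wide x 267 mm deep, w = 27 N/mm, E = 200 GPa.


I = 216 * 267^3 / 12 = 342614934.0 mm^4
L = 8000.0 mm, w = 27 N/mm, E = 200000.0 MPa
delta = 5 * w * L^4 / (384 * E * I)
= 5 * 27 * 8000.0^4 / (384 * 200000.0 * 342614934.0)
= 21.0148 mm

21.0148 mm


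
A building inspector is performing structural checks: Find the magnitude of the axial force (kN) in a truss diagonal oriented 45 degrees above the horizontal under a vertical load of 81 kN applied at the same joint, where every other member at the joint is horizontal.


At the joint, only the diagonal has a vertical component, so vertical equilibrium gives:
F * sin(45) = 81
F = 81 / sin(45)
= 81 / 0.707107
= 114.55 kN

114.55 kN


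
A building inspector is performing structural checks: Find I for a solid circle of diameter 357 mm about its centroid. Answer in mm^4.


r = d / 2 = 357 / 2 = 178.5 mm
I = pi * r^4 / 4 = pi * 178.5^4 / 4
= 797338552.09 mm^4

797338552.09 mm^4


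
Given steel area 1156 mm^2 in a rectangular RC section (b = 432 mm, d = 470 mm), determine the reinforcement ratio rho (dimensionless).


rho = As / (b * d)
= 1156 / (432 * 470)
= 1156 / 203040
= 0.005693 (dimensionless)

0.005693 (dimensionless)


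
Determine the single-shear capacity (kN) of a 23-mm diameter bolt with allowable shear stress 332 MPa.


A = pi * d^2 / 4 = pi * 23^2 / 4 = 415.4756 mm^2
V = f_v * A / 1000 = 332 * 415.4756 / 1000
= 137.9379 kN

137.9379 kN


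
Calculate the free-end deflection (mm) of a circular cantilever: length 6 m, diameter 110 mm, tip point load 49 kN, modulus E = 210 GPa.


I = pi * d^4 / 64 = pi * 110^4 / 64 = 7186884.07 mm^4
L = 6000.0 mm, P = 49000.0 N, E = 210000.0 MPa
delta = P * L^3 / (3 * E * I)
= 49000.0 * 6000.0^3 / (3 * 210000.0 * 7186884.07)
= 2337.5916 mm

2337.5916 mm


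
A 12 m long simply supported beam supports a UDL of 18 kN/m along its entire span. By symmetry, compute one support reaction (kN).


Total load = w * L = 18 * 12 = 216 kN
By symmetry, each reaction R = total / 2 = 216 / 2 = 108.0 kN

108.0 kN


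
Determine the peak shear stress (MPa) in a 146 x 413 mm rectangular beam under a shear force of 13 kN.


A = b * h = 146 * 413 = 60298 mm^2
V = 13 kN = 13000.0 N
tau_max = 1.5 * V / A = 1.5 * 13000.0 / 60298
= 0.3234 MPa

0.3234 MPa


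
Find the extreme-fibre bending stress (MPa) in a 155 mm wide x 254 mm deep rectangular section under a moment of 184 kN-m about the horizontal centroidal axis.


I = b * h^3 / 12 = 155 * 254^3 / 12 = 211666243.33 mm^4
y = h / 2 = 254 / 2 = 127.0 mm
M = 184 kN-m = 184000000.0 N-mm
sigma = M * y / I = 184000000.0 * 127.0 / 211666243.33
= 110.4 MPa

110.4 MPa


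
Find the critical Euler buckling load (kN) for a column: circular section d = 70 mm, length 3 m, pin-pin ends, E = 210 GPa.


I = pi * d^4 / 64 = 1178588.12 mm^4
L = 3000.0 mm
P_cr = pi^2 * E * I / L^2
= 9.8696 * 210000.0 * 1178588.12 / 3000.0^2
= 271417.96 N = 271.418 kN

271.418 kN


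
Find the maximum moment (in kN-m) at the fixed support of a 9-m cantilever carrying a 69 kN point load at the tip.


For a cantilever with a point load at the free end:
M_max = P * L = 69 * 9 = 621 kN-m

621 kN-m


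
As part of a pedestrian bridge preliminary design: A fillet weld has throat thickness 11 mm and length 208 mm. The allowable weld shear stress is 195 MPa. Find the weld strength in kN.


Strength = throat * length * allowable stress
= 11 * 208 * 195 N
= 446160 N
= 446.16 kN

446.16 kN


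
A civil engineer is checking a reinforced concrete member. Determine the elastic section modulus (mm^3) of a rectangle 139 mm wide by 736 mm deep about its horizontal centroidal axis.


S = b * h^2 / 6
= 139 * 736^2 / 6
= 139 * 541696 / 6
= 12549290.67 mm^3

12549290.67 mm^3


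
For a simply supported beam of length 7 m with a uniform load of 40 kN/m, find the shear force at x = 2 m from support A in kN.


R_A = w * L / 2 = 40 * 7 / 2 = 140.0 kN
V(x) = R_A - w * x = 140.0 - 40 * 2
= 60.0 kN

60.0 kN


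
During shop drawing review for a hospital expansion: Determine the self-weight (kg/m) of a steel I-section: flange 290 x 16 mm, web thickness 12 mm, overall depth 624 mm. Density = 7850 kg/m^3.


A_flanges = 2 * 290 * 16 = 9280 mm^2
A_web = (624 - 2 * 16) * 12 = 7104 mm^2
A_total = 9280 + 7104 = 16384 mm^2 = 0.016384 m^2
Weight = rho * A = 7850 * 0.016384 = 128.6144 kg/m

128.6144 kg/m


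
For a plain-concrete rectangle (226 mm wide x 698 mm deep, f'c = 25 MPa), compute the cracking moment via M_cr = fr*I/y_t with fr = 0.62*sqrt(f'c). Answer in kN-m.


fr = 0.62 * sqrt(25) = 0.62 * 5.0 = 3.1 MPa
I = 226 * 698^3 / 12 = 6404621382.67 mm^4
y_t = 349.0 mm
M_cr = fr * I / y_t = 3.1 * 6404621382.67 / 349.0 N-mm
= 56.8892 kN-m

56.8892 kN-m


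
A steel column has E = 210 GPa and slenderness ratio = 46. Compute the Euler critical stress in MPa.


sigma_cr = pi^2 * E / lambda^2
= 9.8696 * 210000.0 / 46^2
= 9.8696 * 210000.0 / 2116
= 979.4976 MPa

979.4976 MPa


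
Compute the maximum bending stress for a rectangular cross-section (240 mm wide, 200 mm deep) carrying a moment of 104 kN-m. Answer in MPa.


I = b * h^3 / 12 = 240 * 200^3 / 12 = 160000000.0 mm^4
y = h / 2 = 200 / 2 = 100.0 mm
M = 104 kN-m = 104000000.0 N-mm
sigma = M * y / I = 104000000.0 * 100.0 / 160000000.0
= 65.0 MPa

65.0 MPa


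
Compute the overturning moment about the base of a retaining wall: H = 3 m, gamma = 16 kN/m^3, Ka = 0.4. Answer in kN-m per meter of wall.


Pa = 0.5 * Ka * gamma * H^2
= 0.5 * 0.4 * 16 * 3^2
= 28.8 kN/m
Arm = H / 3 = 3 / 3 = 1.0 m
Mo = Pa * arm = Pa * H / 3 = 28.8 * 3 / 3 = 28.8 kN-m/m

28.8 kN-m/m


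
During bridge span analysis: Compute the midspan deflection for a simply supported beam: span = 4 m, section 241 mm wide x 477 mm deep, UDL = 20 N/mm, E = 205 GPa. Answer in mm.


I = 241 * 477^3 / 12 = 2179670937.75 mm^4
L = 4000.0 mm, w = 20 N/mm, E = 205000.0 MPa
delta = 5 * w * L^4 / (384 * E * I)
= 5 * 20 * 4000.0^4 / (384 * 205000.0 * 2179670937.75)
= 0.1492 mm

0.1492 mm


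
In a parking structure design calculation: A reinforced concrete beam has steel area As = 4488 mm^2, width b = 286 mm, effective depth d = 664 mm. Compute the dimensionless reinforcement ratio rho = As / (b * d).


rho = As / (b * d)
= 4488 / (286 * 664)
= 4488 / 189904
= 0.023633 (dimensionless)

0.023633 (dimensionless)


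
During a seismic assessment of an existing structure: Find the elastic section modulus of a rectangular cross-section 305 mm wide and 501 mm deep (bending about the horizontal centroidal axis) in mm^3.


S = b * h^2 / 6
= 305 * 501^2 / 6
= 305 * 251001 / 6
= 12759217.5 mm^3

12759217.5 mm^3


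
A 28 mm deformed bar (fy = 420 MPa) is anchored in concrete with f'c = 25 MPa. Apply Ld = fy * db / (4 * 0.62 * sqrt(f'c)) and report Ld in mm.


Ld = (fy * db) / (4 * 0.62 * sqrt(f'c))
= (420 * 28) / (4 * 0.62 * sqrt(25))
= 11760 / 12.4
= 948.39 mm

948.39 mm


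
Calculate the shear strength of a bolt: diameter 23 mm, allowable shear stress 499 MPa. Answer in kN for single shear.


A = pi * d^2 / 4 = pi * 23^2 / 4 = 415.4756 mm^2
V = f_v * A / 1000 = 499 * 415.4756 / 1000
= 207.3223 kN

207.3223 kN


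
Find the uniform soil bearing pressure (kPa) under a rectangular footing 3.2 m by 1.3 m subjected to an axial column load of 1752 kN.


A = 3.2 * 1.3 = 4.16 m^2
q = P / A = 1752 / 4.16
= 421.1538 kPa

421.1538 kPa


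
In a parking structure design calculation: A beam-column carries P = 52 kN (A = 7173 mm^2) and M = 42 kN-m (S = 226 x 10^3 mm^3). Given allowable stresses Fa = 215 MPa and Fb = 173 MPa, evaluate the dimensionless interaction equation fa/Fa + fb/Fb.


f_a = P / A = 52000.0 / 7173 = 7.2494 MPa
f_b = M / S = 42000000.0 / 226000.0 = 185.8407 MPa
Ratio = f_a / Fa + f_b / Fb
= 7.2494 / 215 + 185.8407 / 173
= 1.1079 (dimensionless)

1.1079 (dimensionless)


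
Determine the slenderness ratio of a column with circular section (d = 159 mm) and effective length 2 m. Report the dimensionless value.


Radius of gyration r = d / 4 = 159 / 4 = 39.75 mm
L_eff = 2000.0 mm
Slenderness ratio = L / r = 2000.0 / 39.75 = 50.31 (dimensionless)

50.31 (dimensionless)


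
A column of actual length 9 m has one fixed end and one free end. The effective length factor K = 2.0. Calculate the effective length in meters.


L_eff = K * L
= 2.0 * 9
= 18.0 m

18.0 m


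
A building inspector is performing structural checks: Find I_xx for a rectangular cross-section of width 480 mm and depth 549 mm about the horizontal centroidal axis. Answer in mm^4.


I = b * h^3 / 12
= 480 * 549^3 / 12
= 480 * 165469149 / 12
= 6618765960.0 mm^4

6618765960.0 mm^4


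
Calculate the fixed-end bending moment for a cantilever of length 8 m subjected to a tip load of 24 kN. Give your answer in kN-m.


For a cantilever with a point load at the free end:
M_max = P * L = 24 * 8 = 192 kN-m

192 kN-m


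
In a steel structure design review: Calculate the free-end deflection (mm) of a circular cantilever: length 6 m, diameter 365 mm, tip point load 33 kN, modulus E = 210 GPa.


I = pi * d^4 / 64 = pi * 365^4 / 64 = 871247122.07 mm^4
L = 6000.0 mm, P = 33000.0 N, E = 210000.0 MPa
delta = P * L^3 / (3 * E * I)
= 33000.0 * 6000.0^3 / (3 * 210000.0 * 871247122.07)
= 12.9863 mm

12.9863 mm


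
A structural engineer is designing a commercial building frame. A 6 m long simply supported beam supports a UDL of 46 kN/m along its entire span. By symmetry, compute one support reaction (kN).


Total load = w * L = 46 * 6 = 276 kN
By symmetry, each reaction R = total / 2 = 276 / 2 = 138.0 kN

138.0 kN


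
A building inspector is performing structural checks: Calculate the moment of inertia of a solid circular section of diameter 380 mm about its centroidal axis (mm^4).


r = d / 2 = 380 / 2 = 190.0 mm
I = pi * r^4 / 4 = pi * 190.0^4 / 4
= 1023538740.52 mm^4

1023538740.52 mm^4


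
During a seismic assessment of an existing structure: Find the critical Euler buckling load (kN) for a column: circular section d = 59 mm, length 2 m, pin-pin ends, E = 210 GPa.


I = pi * d^4 / 64 = 594809.57 mm^4
L = 2000.0 mm
P_cr = pi^2 * E * I / L^2
= 9.8696 * 210000.0 * 594809.57 / 2000.0^2
= 308203.09 N = 308.2031 kN

308.2031 kN


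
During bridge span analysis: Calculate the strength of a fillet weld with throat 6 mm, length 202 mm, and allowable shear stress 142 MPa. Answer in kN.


Strength = throat * length * allowable stress
= 6 * 202 * 142 N
= 172104 N
= 172.1 kN

172.1 kN


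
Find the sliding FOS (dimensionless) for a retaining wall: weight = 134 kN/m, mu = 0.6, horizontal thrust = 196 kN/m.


Resisting force = mu * W = 0.6 * 134 = 80.4 kN/m
FOS = Resisting / Driving = 80.4 / 196
= 0.4102 (dimensionless)

0.4102 (dimensionless)


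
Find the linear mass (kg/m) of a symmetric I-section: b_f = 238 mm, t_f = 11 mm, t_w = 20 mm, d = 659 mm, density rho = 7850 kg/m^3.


A_flanges = 2 * 238 * 11 = 5236 mm^2
A_web = (659 - 2 * 11) * 20 = 12740 mm^2
A_total = 5236 + 12740 = 17976 mm^2 = 0.017976 m^2
Weight = rho * A = 7850 * 0.017976 = 141.1116 kg/m

141.1116 kg/m


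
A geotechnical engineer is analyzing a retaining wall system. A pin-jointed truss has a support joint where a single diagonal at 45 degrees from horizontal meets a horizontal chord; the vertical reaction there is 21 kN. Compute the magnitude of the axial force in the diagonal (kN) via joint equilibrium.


At the joint, only the diagonal has a vertical component, so vertical equilibrium gives:
F * sin(45) = 21
F = 21 / sin(45)
= 21 / 0.707107
= 29.7 kN

29.7 kN


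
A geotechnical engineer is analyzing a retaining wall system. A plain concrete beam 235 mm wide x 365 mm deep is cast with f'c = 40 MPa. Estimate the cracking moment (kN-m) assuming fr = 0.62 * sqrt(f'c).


fr = 0.62 * sqrt(40) = 0.62 * 6.3246 = 3.9212 MPa
I = 235 * 365^3 / 12 = 952281197.92 mm^4
y_t = 182.5 mm
M_cr = fr * I / y_t = 3.9212 * 952281197.92 / 182.5 N-mm
= 20.4609 kN-m

20.4609 kN-m


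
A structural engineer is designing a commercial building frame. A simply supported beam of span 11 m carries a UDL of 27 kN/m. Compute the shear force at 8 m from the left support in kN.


R_A = w * L / 2 = 27 * 11 / 2 = 148.5 kN
V(x) = R_A - w * x = 148.5 - 27 * 8
= -67.5 kN

-67.5 kN


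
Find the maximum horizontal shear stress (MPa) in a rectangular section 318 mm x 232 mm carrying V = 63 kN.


A = b * h = 318 * 232 = 73776 mm^2
V = 63 kN = 63000.0 N
tau_max = 1.5 * V / A = 1.5 * 63000.0 / 73776
= 1.2809 MPa

1.2809 MPa


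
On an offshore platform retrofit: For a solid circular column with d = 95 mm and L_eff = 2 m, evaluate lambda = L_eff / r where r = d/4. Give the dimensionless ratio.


Radius of gyration r = d / 4 = 95 / 4 = 23.75 mm
L_eff = 2000.0 mm
Slenderness ratio = L / r = 2000.0 / 23.75 = 84.21 (dimensionless)

84.21 (dimensionless)


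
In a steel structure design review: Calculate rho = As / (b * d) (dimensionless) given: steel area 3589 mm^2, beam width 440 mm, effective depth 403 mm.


rho = As / (b * d)
= 3589 / (440 * 403)
= 3589 / 177320
= 0.02024 (dimensionless)

0.02024 (dimensionless)


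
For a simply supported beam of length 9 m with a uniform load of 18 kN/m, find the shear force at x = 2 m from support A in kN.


R_A = w * L / 2 = 18 * 9 / 2 = 81.0 kN
V(x) = R_A - w * x = 81.0 - 18 * 2
= 45.0 kN

45.0 kN


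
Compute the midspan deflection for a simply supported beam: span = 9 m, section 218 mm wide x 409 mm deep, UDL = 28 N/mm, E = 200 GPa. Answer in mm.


I = 218 * 409^3 / 12 = 1242925710.17 mm^4
L = 9000.0 mm, w = 28 N/mm, E = 200000.0 MPa
delta = 5 * w * L^4 / (384 * E * I)
= 5 * 28 * 9000.0^4 / (384 * 200000.0 * 1242925710.17)
= 9.6226 mm

9.6226 mm


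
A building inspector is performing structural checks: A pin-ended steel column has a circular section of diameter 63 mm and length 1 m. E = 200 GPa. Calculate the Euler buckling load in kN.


I = pi * d^4 / 64 = 773271.66 mm^4
L = 1000.0 mm
P_cr = pi^2 * E * I / L^2
= 9.8696 * 200000.0 * 773271.66 / 1000.0^2
= 1526377.09 N = 1526.3771 kN

1526.3771 kN


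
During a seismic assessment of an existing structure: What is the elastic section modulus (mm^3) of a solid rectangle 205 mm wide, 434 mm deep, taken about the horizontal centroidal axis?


S = b * h^2 / 6
= 205 * 434^2 / 6
= 205 * 188356 / 6
= 6435496.67 mm^3

6435496.67 mm^3


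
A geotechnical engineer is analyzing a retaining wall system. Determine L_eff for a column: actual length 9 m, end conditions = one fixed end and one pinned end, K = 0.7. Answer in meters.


L_eff = K * L
= 0.7 * 9
= 6.3 m

6.3 m


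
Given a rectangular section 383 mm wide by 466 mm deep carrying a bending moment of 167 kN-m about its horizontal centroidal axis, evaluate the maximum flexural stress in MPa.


I = b * h^3 / 12 = 383 * 466^3 / 12 = 3229797380.67 mm^4
y = h / 2 = 466 / 2 = 233.0 mm
M = 167 kN-m = 167000000.0 N-mm
sigma = M * y / I = 167000000.0 * 233.0 / 3229797380.67
= 12.05 MPa

12.05 MPa


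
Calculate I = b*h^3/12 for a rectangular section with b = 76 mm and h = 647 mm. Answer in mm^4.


I = b * h^3 / 12
= 76 * 647^3 / 12
= 76 * 270840023 / 12
= 1715320145.67 mm^4

1715320145.67 mm^4


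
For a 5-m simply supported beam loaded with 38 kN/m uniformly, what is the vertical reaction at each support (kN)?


Total load = w * L = 38 * 5 = 190 kN
By symmetry, each reaction R = total / 2 = 190 / 2 = 95.0 kN

95.0 kN


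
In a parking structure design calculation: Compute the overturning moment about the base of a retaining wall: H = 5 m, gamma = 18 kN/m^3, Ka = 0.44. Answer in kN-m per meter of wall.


Pa = 0.5 * Ka * gamma * H^2
= 0.5 * 0.44 * 18 * 5^2
= 99.0 kN/m
Arm = H / 3 = 5 / 3 = 1.6667 m
Mo = Pa * arm = Pa * H / 3 = 99.0 * 5 / 3 = 165.0 kN-m/m

165.0 kN-m/m


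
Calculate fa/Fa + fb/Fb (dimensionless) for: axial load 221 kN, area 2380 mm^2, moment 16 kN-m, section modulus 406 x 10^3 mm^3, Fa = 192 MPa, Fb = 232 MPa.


f_a = P / A = 221000.0 / 2380 = 92.8571 MPa
f_b = M / S = 16000000.0 / 406000.0 = 39.4089 MPa
Ratio = f_a / Fa + f_b / Fb
= 92.8571 / 192 + 39.4089 / 232
= 0.6535 (dimensionless)

0.6535 (dimensionless)


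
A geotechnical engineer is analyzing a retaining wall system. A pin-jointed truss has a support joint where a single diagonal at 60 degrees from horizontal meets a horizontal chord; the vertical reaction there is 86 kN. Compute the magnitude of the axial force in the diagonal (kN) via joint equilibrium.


At the joint, only the diagonal has a vertical component, so vertical equilibrium gives:
F * sin(60) = 86
F = 86 / sin(60)
= 86 / 0.866025
= 99.3 kN

99.3 kN


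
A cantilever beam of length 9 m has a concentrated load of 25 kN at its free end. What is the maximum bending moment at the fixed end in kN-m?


For a cantilever with a point load at the free end:
M_max = P * L = 25 * 9 = 225 kN-m

225 kN-m


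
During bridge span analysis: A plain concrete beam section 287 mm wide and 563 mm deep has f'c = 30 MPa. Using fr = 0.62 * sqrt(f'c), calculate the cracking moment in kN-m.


fr = 0.62 * sqrt(30) = 0.62 * 5.4772 = 3.3959 MPa
I = 287 * 563^3 / 12 = 4268013999.08 mm^4
y_t = 281.5 mm
M_cr = fr * I / y_t = 3.3959 * 4268013999.08 / 281.5 N-mm
= 51.4873 kN-m

51.4873 kN-m


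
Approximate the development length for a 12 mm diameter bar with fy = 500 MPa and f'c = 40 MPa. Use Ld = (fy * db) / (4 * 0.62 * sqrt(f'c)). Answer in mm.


Ld = (fy * db) / (4 * 0.62 * sqrt(f'c))
= (500 * 12) / (4 * 0.62 * sqrt(40))
= 6000 / 15.6849
= 382.53 mm

382.53 mm


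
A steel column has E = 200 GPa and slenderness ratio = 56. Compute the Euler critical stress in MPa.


sigma_cr = pi^2 * E / lambda^2
= 9.8696 * 200000.0 / 56^2
= 9.8696 * 200000.0 / 3136
= 629.4391 MPa

629.4391 MPa


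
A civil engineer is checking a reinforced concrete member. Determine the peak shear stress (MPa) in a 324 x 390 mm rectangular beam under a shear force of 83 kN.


A = b * h = 324 * 390 = 126360 mm^2
V = 83 kN = 83000.0 N
tau_max = 1.5 * V / A = 1.5 * 83000.0 / 126360
= 0.9853 MPa

0.9853 MPa


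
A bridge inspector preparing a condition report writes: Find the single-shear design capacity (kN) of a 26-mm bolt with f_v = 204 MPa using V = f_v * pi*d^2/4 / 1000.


A = pi * d^2 / 4 = pi * 26^2 / 4 = 530.9292 mm^2
V = f_v * A / 1000 = 204 * 530.9292 / 1000
= 108.3095 kN

108.3095 kN


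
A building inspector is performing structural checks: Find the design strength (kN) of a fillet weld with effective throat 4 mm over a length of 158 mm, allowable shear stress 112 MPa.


Strength = throat * length * allowable stress
= 4 * 158 * 112 N
= 70784 N
= 70.78 kN

70.78 kN


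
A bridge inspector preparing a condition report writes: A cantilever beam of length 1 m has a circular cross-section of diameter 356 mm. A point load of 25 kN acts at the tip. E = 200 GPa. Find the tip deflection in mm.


I = pi * d^4 / 64 = pi * 356^4 / 64 = 788442253.58 mm^4
L = 1000.0 mm, P = 25000.0 N, E = 200000.0 MPa
delta = P * L^3 / (3 * E * I)
= 25000.0 * 1000.0^3 / (3 * 200000.0 * 788442253.58)
= 0.0528 mm

0.0528 mm


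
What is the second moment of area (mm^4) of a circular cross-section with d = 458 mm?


r = d / 2 = 458 / 2 = 229.0 mm
I = pi * r^4 / 4 = pi * 229.0^4 / 4
= 2159890880.21 mm^4

2159890880.21 mm^4


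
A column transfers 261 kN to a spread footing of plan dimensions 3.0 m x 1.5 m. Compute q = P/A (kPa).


A = 3.0 * 1.5 = 4.5 m^2
q = P / A = 261 / 4.5
= 58.0 kPa

58.0 kPa


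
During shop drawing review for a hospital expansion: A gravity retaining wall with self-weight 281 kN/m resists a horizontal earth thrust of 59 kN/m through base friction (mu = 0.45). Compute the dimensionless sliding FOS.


Resisting force = mu * W = 0.45 * 281 = 126.45 kN/m
FOS = Resisting / Driving = 126.45 / 59
= 2.1432 (dimensionless)

2.1432 (dimensionless)


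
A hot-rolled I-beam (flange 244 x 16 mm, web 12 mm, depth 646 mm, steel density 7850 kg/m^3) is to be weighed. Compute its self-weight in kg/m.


A_flanges = 2 * 244 * 16 = 7808 mm^2
A_web = (646 - 2 * 16) * 12 = 7368 mm^2
A_total = 7808 + 7368 = 15176 mm^2 = 0.015176 m^2
Weight = rho * A = 7850 * 0.015176 = 119.1316 kg/m

119.1316 kg/m


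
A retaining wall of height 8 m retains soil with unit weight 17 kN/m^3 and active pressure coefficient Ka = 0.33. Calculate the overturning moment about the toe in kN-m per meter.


Pa = 0.5 * Ka * gamma * H^2
= 0.5 * 0.33 * 17 * 8^2
= 179.52 kN/m
Arm = H / 3 = 8 / 3 = 2.6667 m
Mo = Pa * arm = Pa * H / 3 = 179.52 * 8 / 3 = 478.72 kN-m/m

478.72 kN-m/m


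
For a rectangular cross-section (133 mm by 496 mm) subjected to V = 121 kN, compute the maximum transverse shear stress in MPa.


A = b * h = 133 * 496 = 65968 mm^2
V = 121 kN = 121000.0 N
tau_max = 1.5 * V / A = 1.5 * 121000.0 / 65968
= 2.7513 MPa

2.7513 MPa


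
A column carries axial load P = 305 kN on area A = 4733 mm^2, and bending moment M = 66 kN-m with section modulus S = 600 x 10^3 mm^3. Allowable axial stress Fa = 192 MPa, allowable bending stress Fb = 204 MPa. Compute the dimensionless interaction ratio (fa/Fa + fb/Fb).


f_a = P / A = 305000.0 / 4733 = 64.4412 MPa
f_b = M / S = 66000000.0 / 600000.0 = 110.0 MPa
Ratio = f_a / Fa + f_b / Fb
= 64.4412 / 192 + 110.0 / 204
= 0.8748 (dimensionless)

0.8748 (dimensionless)


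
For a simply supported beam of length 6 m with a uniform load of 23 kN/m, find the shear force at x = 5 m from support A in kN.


R_A = w * L / 2 = 23 * 6 / 2 = 69.0 kN
V(x) = R_A - w * x = 69.0 - 23 * 5
= -46.0 kN

-46.0 kN


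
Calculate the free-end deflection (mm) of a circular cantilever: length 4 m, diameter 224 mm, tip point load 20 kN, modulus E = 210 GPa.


I = pi * d^4 / 64 = pi * 224^4 / 64 = 123583921.54 mm^4
L = 4000.0 mm, P = 20000.0 N, E = 210000.0 MPa
delta = P * L^3 / (3 * E * I)
= 20000.0 * 4000.0^3 / (3 * 210000.0 * 123583921.54)
= 16.4402 mm

16.4402 mm


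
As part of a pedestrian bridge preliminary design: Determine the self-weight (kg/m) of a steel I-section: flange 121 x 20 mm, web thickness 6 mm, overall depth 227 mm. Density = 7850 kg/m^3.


A_flanges = 2 * 121 * 20 = 4840 mm^2
A_web = (227 - 2 * 20) * 6 = 1122 mm^2
A_total = 4840 + 1122 = 5962 mm^2 = 0.005962 m^2
Weight = rho * A = 7850 * 0.005962 = 46.8017 kg/m

46.8017 kg/m


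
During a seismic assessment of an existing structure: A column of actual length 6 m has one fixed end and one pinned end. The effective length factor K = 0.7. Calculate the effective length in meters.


L_eff = K * L
= 0.7 * 6
= 4.2 m

4.2 m


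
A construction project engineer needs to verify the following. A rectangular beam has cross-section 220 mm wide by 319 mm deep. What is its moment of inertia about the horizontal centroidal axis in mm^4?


I = b * h^3 / 12
= 220 * 319^3 / 12
= 220 * 32461759 / 12
= 595132248.33 mm^4

595132248.33 mm^4


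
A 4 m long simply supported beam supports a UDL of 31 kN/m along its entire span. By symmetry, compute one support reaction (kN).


Total load = w * L = 31 * 4 = 124 kN
By symmetry, each reaction R = total / 2 = 124 / 2 = 62.0 kN

62.0 kN


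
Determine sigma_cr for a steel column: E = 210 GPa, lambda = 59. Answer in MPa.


sigma_cr = pi^2 * E / lambda^2
= 9.8696 * 210000.0 / 59^2
= 9.8696 * 210000.0 / 3481
= 595.4085 MPa

595.4085 MPa


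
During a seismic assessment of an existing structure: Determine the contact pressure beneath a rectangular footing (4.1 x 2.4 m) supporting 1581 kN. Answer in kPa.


A = 4.1 * 2.4 = 9.84 m^2
q = P / A = 1581 / 9.84
= 160.6707 kPa

160.6707 kPa


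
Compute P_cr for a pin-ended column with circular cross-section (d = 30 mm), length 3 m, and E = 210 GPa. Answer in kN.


I = pi * d^4 / 64 = 39760.78 mm^4
L = 3000.0 mm
P_cr = pi^2 * E * I / L^2
= 9.8696 * 210000.0 * 39760.78 / 3000.0^2
= 9156.54 N = 9.1565 kN

9.1565 kN


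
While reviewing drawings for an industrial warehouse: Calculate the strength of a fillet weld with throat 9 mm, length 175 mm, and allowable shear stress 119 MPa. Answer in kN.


Strength = throat * length * allowable stress
= 9 * 175 * 119 N
= 187425 N
= 187.43 kN

187.43 kN


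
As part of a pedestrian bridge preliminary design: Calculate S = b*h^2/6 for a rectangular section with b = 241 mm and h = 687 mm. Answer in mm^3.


S = b * h^2 / 6
= 241 * 687^2 / 6
= 241 * 471969 / 6
= 18957421.5 mm^3

18957421.5 mm^3


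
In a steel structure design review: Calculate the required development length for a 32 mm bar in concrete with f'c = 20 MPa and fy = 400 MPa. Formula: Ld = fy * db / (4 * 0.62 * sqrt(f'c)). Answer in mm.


Ld = (fy * db) / (4 * 0.62 * sqrt(f'c))
= (400 * 32) / (4 * 0.62 * sqrt(20))
= 12800 / 11.0909
= 1154.1 mm

1154.1 mm


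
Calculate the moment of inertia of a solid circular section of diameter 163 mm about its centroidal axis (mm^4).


r = d / 2 = 163 / 2 = 81.5 mm
I = pi * r^4 / 4 = pi * 81.5^4 / 4
= 34651362.54 mm^4

34651362.54 mm^4


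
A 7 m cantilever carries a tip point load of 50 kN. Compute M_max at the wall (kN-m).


For a cantilever with a point load at the free end:
M_max = P * L = 50 * 7 = 350 kN-m

350 kN-m


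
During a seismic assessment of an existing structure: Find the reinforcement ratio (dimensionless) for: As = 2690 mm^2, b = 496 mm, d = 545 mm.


rho = As / (b * d)
= 2690 / (496 * 545)
= 2690 / 270320
= 0.009951 (dimensionless)

0.009951 (dimensionless)


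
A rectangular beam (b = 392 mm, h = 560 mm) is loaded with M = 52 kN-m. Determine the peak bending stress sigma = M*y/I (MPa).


I = b * h^3 / 12 = 392 * 560^3 / 12 = 5736789333.33 mm^4
y = h / 2 = 560 / 2 = 280.0 mm
M = 52 kN-m = 52000000.0 N-mm
sigma = M * y / I = 52000000.0 * 280.0 / 5736789333.33
= 2.54 MPa

2.54 MPa


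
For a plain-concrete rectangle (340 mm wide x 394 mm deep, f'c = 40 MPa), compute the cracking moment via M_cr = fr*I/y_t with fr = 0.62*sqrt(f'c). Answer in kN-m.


fr = 0.62 * sqrt(40) = 0.62 * 6.3246 = 3.9212 MPa
I = 340 * 394^3 / 12 = 1732951213.33 mm^4
y_t = 197.0 mm
M_cr = fr * I / y_t = 3.9212 * 1732951213.33 / 197.0 N-mm
= 34.4939 kN-m

34.4939 kN-m


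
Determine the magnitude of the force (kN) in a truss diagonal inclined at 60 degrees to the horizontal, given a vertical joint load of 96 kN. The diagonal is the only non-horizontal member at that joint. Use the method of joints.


At the joint, only the diagonal has a vertical component, so vertical equilibrium gives:
F * sin(60) = 96
F = 96 / sin(60)
= 96 / 0.866025
= 110.85 kN

110.85 kN


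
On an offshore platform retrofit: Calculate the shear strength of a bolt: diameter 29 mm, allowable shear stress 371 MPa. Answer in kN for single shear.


A = pi * d^2 / 4 = pi * 29^2 / 4 = 660.5199 mm^2
V = f_v * A / 1000 = 371 * 660.5199 / 1000
= 245.0529 kN

245.0529 kN


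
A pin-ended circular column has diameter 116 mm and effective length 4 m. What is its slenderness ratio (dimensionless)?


Radius of gyration r = d / 4 = 116 / 4 = 29.0 mm
L_eff = 4000.0 mm
Slenderness ratio = L / r = 4000.0 / 29.0 = 137.93 (dimensionless)

137.93 (dimensionless)


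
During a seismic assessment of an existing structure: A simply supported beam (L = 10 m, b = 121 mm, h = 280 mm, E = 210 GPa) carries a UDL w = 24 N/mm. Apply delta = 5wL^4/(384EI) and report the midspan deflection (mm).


I = 121 * 280^3 / 12 = 221349333.33 mm^4
L = 10000.0 mm, w = 24 N/mm, E = 210000.0 MPa
delta = 5 * w * L^4 / (384 * E * I)
= 5 * 24 * 10000.0^4 / (384 * 210000.0 * 221349333.33)
= 67.2284 mm

67.2284 mm


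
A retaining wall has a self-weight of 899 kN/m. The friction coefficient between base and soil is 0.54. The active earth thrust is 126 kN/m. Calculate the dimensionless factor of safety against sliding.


Resisting force = mu * W = 0.54 * 899 = 485.46 kN/m
FOS = Resisting / Driving = 485.46 / 126
= 3.8529 (dimensionless)

3.8529 (dimensionless)


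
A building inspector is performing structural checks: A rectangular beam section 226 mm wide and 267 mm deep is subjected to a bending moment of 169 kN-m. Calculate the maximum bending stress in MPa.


I = b * h^3 / 12 = 226 * 267^3 / 12 = 358476736.5 mm^4
y = h / 2 = 267 / 2 = 133.5 mm
M = 169 kN-m = 169000000.0 N-mm
sigma = M * y / I = 169000000.0 * 133.5 / 358476736.5
= 62.94 MPa

62.94 MPa


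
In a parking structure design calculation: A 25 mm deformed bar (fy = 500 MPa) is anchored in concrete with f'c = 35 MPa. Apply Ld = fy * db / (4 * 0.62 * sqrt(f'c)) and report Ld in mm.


Ld = (fy * db) / (4 * 0.62 * sqrt(f'c))
= (500 * 25) / (4 * 0.62 * sqrt(35))
= 12500 / 14.6719
= 851.97 mm

851.97 mm


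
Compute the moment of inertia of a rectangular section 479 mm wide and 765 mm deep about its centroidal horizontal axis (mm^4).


I = b * h^3 / 12
= 479 * 765^3 / 12
= 479 * 447697125 / 12
= 17870576906.25 mm^4

17870576906.25 mm^4


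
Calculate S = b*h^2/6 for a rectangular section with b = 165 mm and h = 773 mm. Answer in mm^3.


S = b * h^2 / 6
= 165 * 773^2 / 6
= 165 * 597529 / 6
= 16432047.5 mm^3

16432047.5 mm^3


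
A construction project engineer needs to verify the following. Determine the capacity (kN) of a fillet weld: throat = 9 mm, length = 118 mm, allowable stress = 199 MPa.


Strength = throat * length * allowable stress
= 9 * 118 * 199 N
= 211338 N
= 211.34 kN

211.34 kN
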